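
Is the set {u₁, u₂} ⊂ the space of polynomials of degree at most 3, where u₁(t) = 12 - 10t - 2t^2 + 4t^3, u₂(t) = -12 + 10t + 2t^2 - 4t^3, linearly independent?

Take coordinates with respect to the standard basis {1, t, …, t^3}.
Row-reduce the matrix whose columns are u₁, u₂.
The reduction yields 1 nonzero row, so the rank is 1.
Since rank 1 < 2, the set is linearly dependent.

linearly dependent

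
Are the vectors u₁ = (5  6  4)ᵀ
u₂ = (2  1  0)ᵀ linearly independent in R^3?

linearly independent

Row-reduce the matrix whose columns are u₁, u₂.
The reduction yields 2 nonzero rows, so the rank is 2.
Since rank = 2 (the number of vectors), the set is linearly independent.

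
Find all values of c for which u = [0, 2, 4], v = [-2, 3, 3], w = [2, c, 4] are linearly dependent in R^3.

The vectors are dependent exactly when the determinant of the matrix with rows u, v, w vanishes.
The determinant works out to 4 - 8*c.
Solving 4 - 8*c = 0 yields c = 1/2.

c = 1/2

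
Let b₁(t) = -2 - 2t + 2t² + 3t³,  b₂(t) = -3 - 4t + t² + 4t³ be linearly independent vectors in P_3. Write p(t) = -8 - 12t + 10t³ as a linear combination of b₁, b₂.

Work in coordinates with respect to the standard basis {1, t, …, t³}.
Since b₁, b₂ are independent, the coefficients expressing p are uniquely determined by a linear system.
The system has the unique solution (c₁, c₂) = (-2, 4).

p = -2b₁ + 4b₂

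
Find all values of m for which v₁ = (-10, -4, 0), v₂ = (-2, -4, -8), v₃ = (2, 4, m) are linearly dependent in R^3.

The set is linearly dependent precisely when det[v₁; v₂; v₃] = 0.
Cofactor expansion gives det = 32*m - 256.
Solving 32*m - 256 = 0 yields m = 8.

m = 8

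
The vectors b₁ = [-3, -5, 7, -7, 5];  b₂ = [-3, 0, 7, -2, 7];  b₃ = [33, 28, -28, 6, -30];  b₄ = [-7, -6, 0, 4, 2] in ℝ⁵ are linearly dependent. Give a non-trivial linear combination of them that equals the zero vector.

Set up α₁b₁ + … + α₄b₄ = 0 and solve the homogeneous system.
A generator of the null space is (2, 2, 1, 3).

2b₁ + 2b₂ + b₃ + 3b₄ = 0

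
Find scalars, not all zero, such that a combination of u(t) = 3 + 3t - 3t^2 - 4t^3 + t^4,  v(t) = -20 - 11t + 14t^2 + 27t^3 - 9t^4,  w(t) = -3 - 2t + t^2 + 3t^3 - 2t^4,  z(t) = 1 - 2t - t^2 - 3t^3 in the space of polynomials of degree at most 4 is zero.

3u + v - 3w + 2z = 0

Take coordinates with respect to {1, t, …, t^4}.
Solve the homogeneous system with u, v, w, z as columns by row-reducing the coefficient matrix.
One solution (up to scaling) is (3, 1, -3, 2).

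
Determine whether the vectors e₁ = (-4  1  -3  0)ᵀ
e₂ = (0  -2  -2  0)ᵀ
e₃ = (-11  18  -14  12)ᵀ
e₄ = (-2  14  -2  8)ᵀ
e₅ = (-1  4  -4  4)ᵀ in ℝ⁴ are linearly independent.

There are 5 vectors in a 4-dimensional space, so they cannot be linearly independent.

linearly dependent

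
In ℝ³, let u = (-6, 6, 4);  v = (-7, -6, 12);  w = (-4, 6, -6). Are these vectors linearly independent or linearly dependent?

linearly independent

Form the 3×3 matrix with these as columns; its determinant is -588.
A nonzero determinant means the columns are linearly independent.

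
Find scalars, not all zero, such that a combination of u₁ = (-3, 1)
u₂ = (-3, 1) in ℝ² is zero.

u₁ - u₂ = 0

Write the vectors as columns of a matrix and find a nonzero vector in its null space.
The free variable yields coefficients (1, -1) (any nonzero multiple also works).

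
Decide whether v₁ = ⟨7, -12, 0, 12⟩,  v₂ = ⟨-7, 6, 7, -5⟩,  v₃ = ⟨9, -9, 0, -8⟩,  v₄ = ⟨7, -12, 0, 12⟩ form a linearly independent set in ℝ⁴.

Two of the vectors are equal, giving an immediate dependence.

linearly dependent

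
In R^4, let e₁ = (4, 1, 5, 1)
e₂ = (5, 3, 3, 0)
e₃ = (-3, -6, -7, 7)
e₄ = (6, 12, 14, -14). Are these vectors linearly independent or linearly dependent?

linearly dependent

One vector is a scalar multiple of another, so the set is dependent.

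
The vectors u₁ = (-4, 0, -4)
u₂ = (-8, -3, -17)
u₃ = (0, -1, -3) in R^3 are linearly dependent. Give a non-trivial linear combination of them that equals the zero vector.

2u₁ - u₂ + 3u₃ = 0

Solve the homogeneous system with u₁, u₂, u₃ as columns by row-reducing the coefficient matrix.
The free variable yields coefficients (2, -1, 3) (any nonzero multiple also works).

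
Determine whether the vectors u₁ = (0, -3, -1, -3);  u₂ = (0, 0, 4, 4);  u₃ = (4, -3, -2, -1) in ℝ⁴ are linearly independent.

linearly independent

Row-reduce the matrix whose columns are u₁, u₂, u₃.
The reduction yields 3 nonzero rows, so the rank is 3.
Since rank = 3 (the number of vectors), the set is linearly independent.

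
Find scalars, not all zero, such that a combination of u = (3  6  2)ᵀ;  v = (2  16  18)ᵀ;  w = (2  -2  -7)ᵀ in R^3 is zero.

2u - v - 2w = 0

Write the vectors as columns of a matrix and find a nonzero vector in its null space.
The free variable yields coefficients (2, -1, -2) (any nonzero multiple also works).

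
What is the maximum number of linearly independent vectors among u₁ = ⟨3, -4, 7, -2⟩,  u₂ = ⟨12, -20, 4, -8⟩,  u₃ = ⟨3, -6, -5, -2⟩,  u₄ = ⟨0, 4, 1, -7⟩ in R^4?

3

Form the matrix with u₁, u₂, u₃, u₄ as columns and reduce.
There are 3 pivot columns, so rank = 3.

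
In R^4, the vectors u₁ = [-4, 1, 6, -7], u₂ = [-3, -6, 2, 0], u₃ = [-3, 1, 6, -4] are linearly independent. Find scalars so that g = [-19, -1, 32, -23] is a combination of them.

Set up the augmented matrix [u₁ | u₂ | u₃ | g] and row-reduce.
The system has the unique solution (a₁, a₂, a₃) = (1, 1, 4).

g = u₁ + u₂ + 4u₃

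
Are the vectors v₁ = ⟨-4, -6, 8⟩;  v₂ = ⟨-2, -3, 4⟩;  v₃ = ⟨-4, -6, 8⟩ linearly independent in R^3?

Row-reduce the matrix whose columns are v₁, v₂, v₃.
The reduction yields 1 nonzero row, so the rank is 1.
Since rank 1 < 3, the set is linearly dependent.

linearly dependent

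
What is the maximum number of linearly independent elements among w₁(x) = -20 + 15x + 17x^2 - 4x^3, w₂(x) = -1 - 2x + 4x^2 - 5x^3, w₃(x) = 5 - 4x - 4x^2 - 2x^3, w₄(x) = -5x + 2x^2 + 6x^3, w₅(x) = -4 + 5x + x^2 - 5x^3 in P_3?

Represent each element by its coordinate vector in ℝ⁴.
Row-reduce the 5×4 matrix with these as rows.
Reduction leaves 4 leading entries, giving rank 4.
(With 5 elements in a 4-dimensional space the rank is at most 4.)

4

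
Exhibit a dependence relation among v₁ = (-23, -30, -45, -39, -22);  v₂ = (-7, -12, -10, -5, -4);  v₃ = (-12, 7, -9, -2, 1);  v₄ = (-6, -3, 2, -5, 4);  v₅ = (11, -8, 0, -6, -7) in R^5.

v₁ - 2v₂ - 3v₃ - v₄ - 3v₅ = 0

Set up α₁v₁ + … + α₅v₅ = 0 and solve the homogeneous system.
A generator of the null space is (1, -2, -3, -1, -3).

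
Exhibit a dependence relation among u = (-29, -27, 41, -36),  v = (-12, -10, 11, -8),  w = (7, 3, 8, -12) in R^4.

Set up α₁u + … + α₃w = 0 and solve the homogeneous system.
The free variable yields coefficients (1, -3, -1) (any nonzero multiple also works).

u - 3v - w = 0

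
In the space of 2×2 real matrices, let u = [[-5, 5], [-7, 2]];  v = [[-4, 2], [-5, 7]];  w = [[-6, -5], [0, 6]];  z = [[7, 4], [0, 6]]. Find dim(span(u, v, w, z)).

Represent each element by its coordinate vector in ℝ⁴.
Form the matrix with u, v, w, z as columns and reduce.
The echelon form has 4 nonzero rows, so the rank is 4.

4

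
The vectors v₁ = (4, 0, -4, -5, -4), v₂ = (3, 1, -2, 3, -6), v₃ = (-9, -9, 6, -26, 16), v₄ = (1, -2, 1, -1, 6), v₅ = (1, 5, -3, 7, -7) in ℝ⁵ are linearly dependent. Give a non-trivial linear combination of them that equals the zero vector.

v₁ - 3v₂ - v₃ - 2v₄ - 2v₅ = 0

Row-reduce the matrix with v₁, v₂, v₃, v₄, v₅ as columns; the null space gives the coefficients.
The free variable yields coefficients (1, -3, -1, -2, -2) (any nonzero multiple also works).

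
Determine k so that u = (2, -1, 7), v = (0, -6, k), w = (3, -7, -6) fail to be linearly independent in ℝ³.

The vectors are dependent exactly when the determinant of the matrix with rows u, v, w vanishes.
The determinant works out to 11*k + 198.
Setting this to zero gives k = -18.

k = -18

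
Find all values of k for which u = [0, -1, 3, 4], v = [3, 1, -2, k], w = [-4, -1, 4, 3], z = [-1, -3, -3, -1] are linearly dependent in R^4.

The vectors are dependent exactly when the determinant of the matrix with rows u, v, w, z vanishes.
Cofactor expansion gives det = 49*k + 70.
Setting this to zero gives k = -10/7.

k = -10/7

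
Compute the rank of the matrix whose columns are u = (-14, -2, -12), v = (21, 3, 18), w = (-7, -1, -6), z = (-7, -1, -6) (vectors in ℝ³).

1

Form the matrix with u, v, w, z as columns and reduce.
Exactly 1 pivot survives; hence the rank is 1.
(With 4 elements in a 3-dimensional space the rank is at most 3.)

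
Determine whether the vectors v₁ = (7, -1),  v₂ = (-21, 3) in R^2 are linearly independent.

Place the vectors as rows of a 2×2 matrix and reduce to echelon form.
The reduction yields 1 nonzero row, so the rank is 1.
Since rank 1 < 2, the set is linearly dependent.
Indeed 3v₁ + v₂ = 0.

linearly dependent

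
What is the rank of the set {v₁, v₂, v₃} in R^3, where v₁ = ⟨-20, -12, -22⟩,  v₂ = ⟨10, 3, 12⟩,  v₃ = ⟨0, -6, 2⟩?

rank 2

Row-reduce the 3×3 matrix with these as rows.
There are 2 pivot columns, so rank = 2.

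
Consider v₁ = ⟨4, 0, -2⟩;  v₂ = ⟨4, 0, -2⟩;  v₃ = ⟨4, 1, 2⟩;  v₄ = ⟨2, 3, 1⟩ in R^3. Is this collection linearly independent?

linearly dependent

There are 4 vectors in a 3-dimensional space, so they cannot be linearly independent.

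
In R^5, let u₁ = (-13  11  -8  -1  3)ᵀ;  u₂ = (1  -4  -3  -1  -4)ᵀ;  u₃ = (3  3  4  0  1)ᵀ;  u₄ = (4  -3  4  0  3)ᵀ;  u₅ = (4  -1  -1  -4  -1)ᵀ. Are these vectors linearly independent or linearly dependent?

linearly dependent

Form the 5×5 matrix with these as columns; its determinant is 0.
A zero determinant means the columns are linearly dependent.
Indeed u₁ + 3u₂ + 2u₃ + 2u₄ - u₅ = 0.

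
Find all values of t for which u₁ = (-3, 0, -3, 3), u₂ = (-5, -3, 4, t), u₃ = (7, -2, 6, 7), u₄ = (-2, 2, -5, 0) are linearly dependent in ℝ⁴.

The vectors are dependent exactly when the determinant of the matrix with rows u₁, u₂, u₃, u₄ vanishes.
Cofactor expansion gives det = -24*t - 132.
This vanishes exactly when t = -11/2.

t = -11/2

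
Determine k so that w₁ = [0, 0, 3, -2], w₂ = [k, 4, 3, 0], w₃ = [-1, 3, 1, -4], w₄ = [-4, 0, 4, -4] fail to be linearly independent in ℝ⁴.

The vectors are dependent exactly when the determinant of the matrix with rows w₁, w₂, w₃, w₄ vanishes.
The determinant works out to 216 - 12*k.
Solving 216 - 12*k = 0 yields k = 18.

k = 18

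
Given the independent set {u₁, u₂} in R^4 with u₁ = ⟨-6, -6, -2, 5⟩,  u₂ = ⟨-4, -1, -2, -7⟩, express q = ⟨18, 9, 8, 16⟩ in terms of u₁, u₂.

q = -u₁ - 3u₂

Since u₁, u₂ are independent, the coefficients expressing q are uniquely determined by a linear system.
Back-substitution yields (α₁, α₂) = (-1, -3).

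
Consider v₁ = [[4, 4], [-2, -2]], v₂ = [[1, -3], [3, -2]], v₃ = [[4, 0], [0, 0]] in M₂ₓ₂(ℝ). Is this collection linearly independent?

Take coordinates with respect to the standard basis {E₁₁, E₁₂, E₂₁, E₂₂}.
Row-reduce the matrix whose columns are v₁, v₂, v₃.
The reduction yields 3 nonzero rows, so the rank is 3.
Since rank = 3 (the number of vectors), the set is linearly independent.

linearly independent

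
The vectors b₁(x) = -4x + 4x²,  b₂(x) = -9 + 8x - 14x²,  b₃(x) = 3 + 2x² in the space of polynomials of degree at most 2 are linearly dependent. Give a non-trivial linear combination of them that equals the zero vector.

2b₁ + b₂ + 3b₃ = 0

Take coordinates with respect to {1, x, x²}.
Solve the homogeneous system with b₁, b₂, b₃ as columns by row-reducing the coefficient matrix.
A generator of the null space is (2, 1, 3).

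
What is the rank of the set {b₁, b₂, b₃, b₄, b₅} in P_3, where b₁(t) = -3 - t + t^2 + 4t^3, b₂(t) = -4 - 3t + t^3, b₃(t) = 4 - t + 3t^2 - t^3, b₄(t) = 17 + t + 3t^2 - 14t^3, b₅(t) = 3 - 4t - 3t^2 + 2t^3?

rank 4

Pass to coordinate vectors with respect to the basis {1, t, …, t^3}.
Form the matrix with b₁, b₂, b₃, b₄, b₅ as columns and reduce.
The echelon form has 4 nonzero rows, so the rank is 4.
(With 5 elements in a 4-dimensional space the rank is at most 4.)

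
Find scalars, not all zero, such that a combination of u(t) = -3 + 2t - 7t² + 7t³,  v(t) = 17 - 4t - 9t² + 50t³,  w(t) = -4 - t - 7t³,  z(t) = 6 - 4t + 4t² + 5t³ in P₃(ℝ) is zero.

3u - v - 2w + 3z = 0

Pass to coordinate vectors relative to the basis {1, t, …, t³}.
Solve the homogeneous system with u, v, w, z as columns by row-reducing the coefficient matrix.
The free variable yields coefficients (3, -1, -2, 3) (any nonzero multiple also works).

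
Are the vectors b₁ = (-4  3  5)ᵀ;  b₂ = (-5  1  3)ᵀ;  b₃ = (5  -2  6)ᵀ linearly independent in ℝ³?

linearly independent

Place the vectors as rows of a 3×3 matrix and reduce to echelon form.
The reduction yields 3 nonzero rows, so the rank is 3.
Since rank = 3 (the number of vectors), the set is linearly independent.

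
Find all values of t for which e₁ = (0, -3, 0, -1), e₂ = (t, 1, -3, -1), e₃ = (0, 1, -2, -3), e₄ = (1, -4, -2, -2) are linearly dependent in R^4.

t = 11/8

Dependence holds iff the 4×4 matrix [e₁ e₂ e₃ e₄] is singular.
Expanding, det = 22 - 16*t.
Setting this to zero gives t = 11/8.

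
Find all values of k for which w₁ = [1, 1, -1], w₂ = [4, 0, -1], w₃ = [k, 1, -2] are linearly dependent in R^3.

k = 5

The vectors are dependent exactly when the determinant of the matrix with rows w₁, w₂, w₃ vanishes.
The determinant works out to 5 - k.
This vanishes exactly when k = 5.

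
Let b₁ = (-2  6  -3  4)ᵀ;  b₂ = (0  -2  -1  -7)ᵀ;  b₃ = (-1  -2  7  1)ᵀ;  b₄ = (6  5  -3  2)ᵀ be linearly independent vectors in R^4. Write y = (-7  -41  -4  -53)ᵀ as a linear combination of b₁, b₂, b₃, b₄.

Since b₁, b₂, b₃, b₄ are independent, the coefficients expressing y are uniquely determined by a linear system.
The system has the unique solution (c₁, …, c₄) = (-4, 4, -3, -3).

y = -4b₁ + 4b₂ - 3b₃ - 3b₄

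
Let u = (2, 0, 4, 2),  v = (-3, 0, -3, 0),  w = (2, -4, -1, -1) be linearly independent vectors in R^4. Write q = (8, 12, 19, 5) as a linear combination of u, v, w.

Since u, v, w are independent, the coefficients expressing q are uniquely determined by a linear system.
Row-reducing the augmented matrix gives the unique coefficients (c₁, c₂, c₃) = (1, -4, -3).

q = u - 4v - 3w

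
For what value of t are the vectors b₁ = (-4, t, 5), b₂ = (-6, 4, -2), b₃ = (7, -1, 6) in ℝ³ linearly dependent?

The set is linearly dependent precisely when det[b₁; b₂; b₃] = 0.
The determinant works out to 22*t - 198.
Solving 22*t - 198 = 0 yields t = 9.

t = 9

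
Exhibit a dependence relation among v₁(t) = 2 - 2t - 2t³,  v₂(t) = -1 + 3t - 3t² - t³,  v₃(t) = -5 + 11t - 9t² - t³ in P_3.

v₁ - 3v₂ + v₃ = 0

Pass to coordinate vectors relative to the basis {1, t, …, t³}.
Row-reduce the matrix with v₁, v₂, v₃ as columns; the null space gives the coefficients.
The free variable yields coefficients (1, -3, 1) (any nonzero multiple also works).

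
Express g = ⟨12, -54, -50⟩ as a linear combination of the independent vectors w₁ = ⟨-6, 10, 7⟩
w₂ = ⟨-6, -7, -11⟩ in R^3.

Write g = a₁w₁ + a₂w₂ and equate components.
The system has the unique solution (a₁, a₂) = (-4, 2).

g = -4w₁ + 2w₂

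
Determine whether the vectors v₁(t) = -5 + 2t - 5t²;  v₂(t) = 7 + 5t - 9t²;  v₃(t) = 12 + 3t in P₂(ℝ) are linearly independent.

linearly independent

Write each element as a coordinate vector in ℝ³ using {1, t, t²}.
Place the vectors as rows of a 3×3 matrix and reduce to echelon form.
The reduction yields 3 nonzero rows, so the rank is 3.
Since rank = 3 (the number of vectors), the set is linearly independent.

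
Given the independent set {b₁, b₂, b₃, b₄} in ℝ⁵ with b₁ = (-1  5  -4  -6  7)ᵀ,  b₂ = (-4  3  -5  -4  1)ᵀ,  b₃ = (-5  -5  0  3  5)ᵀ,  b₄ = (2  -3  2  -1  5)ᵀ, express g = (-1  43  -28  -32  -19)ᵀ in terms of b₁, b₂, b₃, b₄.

g = b₁ + 4b₂ - 4b₃ - 2b₄

Since b₁, b₂, b₃, b₄ are independent, the coefficients expressing g are uniquely determined by a linear system.
The system has the unique solution (c₁, …, c₄) = (1, 4, -4, -2).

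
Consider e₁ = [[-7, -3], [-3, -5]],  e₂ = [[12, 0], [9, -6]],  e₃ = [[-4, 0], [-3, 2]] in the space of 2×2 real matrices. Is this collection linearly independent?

Take coordinates with respect to the standard basis {E₁₁, E₁₂, E₂₁, E₂₂}.
Place the vectors as rows of a 3×4 matrix and reduce to echelon form.
The reduction yields 2 nonzero rows, so the rank is 2.
Since rank 2 < 3, the set is linearly dependent.

linearly dependent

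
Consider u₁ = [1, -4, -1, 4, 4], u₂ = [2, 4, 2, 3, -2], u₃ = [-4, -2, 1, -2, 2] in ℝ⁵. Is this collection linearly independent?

Row-reduce the matrix whose columns are u₁, u₂, u₃.
The reduction yields 3 nonzero rows, so the rank is 3.
Since rank = 3 (the number of vectors), the set is linearly independent.

linearly independent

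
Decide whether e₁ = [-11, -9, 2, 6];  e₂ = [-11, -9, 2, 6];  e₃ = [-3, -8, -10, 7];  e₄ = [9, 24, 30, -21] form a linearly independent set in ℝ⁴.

Two of the vectors are equal, giving an immediate dependence.

linearly dependent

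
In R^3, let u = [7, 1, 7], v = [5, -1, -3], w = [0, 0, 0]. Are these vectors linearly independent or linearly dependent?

linearly dependent

One of the vectors is the zero vector, so the set is linearly dependent.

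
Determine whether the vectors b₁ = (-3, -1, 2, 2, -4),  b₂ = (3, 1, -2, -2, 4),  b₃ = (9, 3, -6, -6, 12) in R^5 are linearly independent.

Row-reduce the matrix whose columns are b₁, b₂, b₃.
The reduction yields 1 nonzero row, so the rank is 1.
Since rank 1 < 3, the set is linearly dependent.

linearly dependent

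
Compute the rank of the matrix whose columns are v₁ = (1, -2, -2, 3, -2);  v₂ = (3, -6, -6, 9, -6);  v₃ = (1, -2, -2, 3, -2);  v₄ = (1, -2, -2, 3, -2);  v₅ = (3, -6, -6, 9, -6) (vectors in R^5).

1

Apply Gaussian elimination to the matrix whose rows are v₁, v₂, v₃, v₄, v₅.
Reduction leaves 1 leading entry, giving rank 1.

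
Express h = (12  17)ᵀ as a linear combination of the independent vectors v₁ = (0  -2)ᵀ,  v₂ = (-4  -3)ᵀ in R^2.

h = -4v₁ - 3v₂

Since v₁, v₂ are independent, the coefficients expressing h are uniquely determined by a linear system.
The system has the unique solution (α₁, α₂) = (-4, -3).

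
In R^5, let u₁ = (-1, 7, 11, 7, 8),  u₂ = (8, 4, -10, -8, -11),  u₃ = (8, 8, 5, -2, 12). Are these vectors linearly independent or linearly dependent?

linearly independent

Place the vectors as rows of a 3×5 matrix and reduce to echelon form.
The reduction yields 3 nonzero rows, so the rank is 3.
Since rank = 3 (the number of vectors), the set is linearly independent.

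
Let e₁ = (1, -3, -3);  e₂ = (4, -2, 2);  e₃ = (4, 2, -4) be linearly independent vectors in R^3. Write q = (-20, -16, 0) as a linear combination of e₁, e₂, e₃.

Since e₁, e₂, e₃ are independent, the coefficients expressing q are uniquely determined by a linear system.
Row-reducing the augmented matrix gives the unique coefficients (α₁, α₂, α₃) = (4, -2, -4).

q = 4e₁ - 2e₂ - 4e₃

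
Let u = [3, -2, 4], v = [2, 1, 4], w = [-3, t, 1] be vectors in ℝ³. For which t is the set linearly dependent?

Place the vectors as rows of a 3×3 matrix; dependence ⇔ determinant zero.
Cofactor expansion gives det = 43 - 4*t.
This vanishes exactly when t = 43/4.

t = 43/4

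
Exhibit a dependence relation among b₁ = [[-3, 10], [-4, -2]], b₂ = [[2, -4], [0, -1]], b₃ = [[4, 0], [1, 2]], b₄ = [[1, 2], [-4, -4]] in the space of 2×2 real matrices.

b₁ + 2b₂ - b₄ = 0

Pass to coordinate vectors relative to the basis {E₁₁, E₁₂, E₂₁, E₂₂}.
Solve the homogeneous system with b₁, b₂, b₃, b₄ as columns by row-reducing the coefficient matrix.
One solution (up to scaling) is (1, 2, 0, -1).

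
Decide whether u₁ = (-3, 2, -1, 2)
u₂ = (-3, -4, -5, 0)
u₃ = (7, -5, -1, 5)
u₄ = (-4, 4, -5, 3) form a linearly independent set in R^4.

The matrix [u₁|u₂|u₃|u₄] has determinant 808.
A nonzero determinant means the columns are linearly independent.

linearly independent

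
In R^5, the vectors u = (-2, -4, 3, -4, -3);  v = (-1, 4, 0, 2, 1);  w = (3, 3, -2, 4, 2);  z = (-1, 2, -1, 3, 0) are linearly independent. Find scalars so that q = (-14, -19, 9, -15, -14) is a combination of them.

q = 2u - 2v - 3w + 3z

Write q = a₁u + … + a₄z and equate components.
Back-substitution yields (a₁, …, a₄) = (2, -2, -3, 3).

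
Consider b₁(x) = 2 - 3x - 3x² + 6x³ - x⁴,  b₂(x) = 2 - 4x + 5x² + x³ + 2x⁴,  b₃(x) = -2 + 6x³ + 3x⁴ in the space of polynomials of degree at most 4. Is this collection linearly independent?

Write each element as a coordinate vector in ℝ⁵ using {1, x, …, x⁴}.
Row-reduce the matrix whose columns are b₁, b₂, b₃.
The reduction yields 3 nonzero rows, so the rank is 3.
Since rank = 3 (the number of vectors), the set is linearly independent.

linearly independent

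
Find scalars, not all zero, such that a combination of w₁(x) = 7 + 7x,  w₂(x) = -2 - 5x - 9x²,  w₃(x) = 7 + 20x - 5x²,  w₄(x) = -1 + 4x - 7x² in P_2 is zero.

w₁ - w₂ - w₃ + 2w₄ = 0

Pass to coordinate vectors relative to the basis {1, x, x²}.
Write the vectors as columns of a matrix and find a nonzero vector in its null space.
A generator of the null space is (1, -1, -1, 2).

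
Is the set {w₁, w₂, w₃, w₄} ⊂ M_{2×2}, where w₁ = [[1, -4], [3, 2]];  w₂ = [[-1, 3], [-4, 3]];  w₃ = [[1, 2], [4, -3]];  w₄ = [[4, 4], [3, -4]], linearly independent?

linearly independent

Write each element as a coordinate vector in ℝ⁴ using {E₁₁, E₁₂, E₂₁, E₂₂}.
The matrix [w₁|w₂|w₃|w₄] has determinant -285.
A nonzero determinant means the columns are linearly independent.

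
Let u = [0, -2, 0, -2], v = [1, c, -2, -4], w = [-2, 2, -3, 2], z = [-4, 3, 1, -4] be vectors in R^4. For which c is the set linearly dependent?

c = -15/2

The set is linearly dependent precisely when det[u; v; w; z] = 0.
The determinant works out to 28*c + 210.
Solving 28*c + 210 = 0 yields c = -15/2.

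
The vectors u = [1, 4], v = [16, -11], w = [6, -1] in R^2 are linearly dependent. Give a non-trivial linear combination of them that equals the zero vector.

Solve the homogeneous system with u, v, w as columns by row-reducing the coefficient matrix.
The free variable yields coefficients (2, 1, -3) (any nonzero multiple also works).

2u + v - 3w = 0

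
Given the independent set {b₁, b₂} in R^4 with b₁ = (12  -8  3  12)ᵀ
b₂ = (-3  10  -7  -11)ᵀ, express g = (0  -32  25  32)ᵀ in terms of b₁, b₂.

Write g = a₁b₁ + a₂b₂ and equate components.
The system has the unique solution (a₁, a₂) = (-1, -4).

g = -b₁ - 4b₂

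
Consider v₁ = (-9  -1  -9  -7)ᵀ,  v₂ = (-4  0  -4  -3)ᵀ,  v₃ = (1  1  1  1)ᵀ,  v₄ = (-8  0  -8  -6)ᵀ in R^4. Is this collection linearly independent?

linearly dependent

One vector is a scalar multiple of another, so the set is dependent.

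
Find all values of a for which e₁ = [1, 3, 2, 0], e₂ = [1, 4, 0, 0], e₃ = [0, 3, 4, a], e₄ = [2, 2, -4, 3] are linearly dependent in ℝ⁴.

a = -15/8

Dependence holds iff the 4×4 matrix [e₁ e₂ e₃ e₄] is singular.
Expanding, det = 16*a + 30.
This vanishes exactly when a = -15/8.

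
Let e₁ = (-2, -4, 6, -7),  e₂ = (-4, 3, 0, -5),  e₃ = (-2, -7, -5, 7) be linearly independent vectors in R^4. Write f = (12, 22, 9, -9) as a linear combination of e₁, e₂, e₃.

f = -e₁ - e₂ - 3e₃

Solve the system with e₁, e₂, e₃ as columns and f as the right-hand side.
Back-substitution yields (α₁, α₂, α₃) = (-1, -1, -3).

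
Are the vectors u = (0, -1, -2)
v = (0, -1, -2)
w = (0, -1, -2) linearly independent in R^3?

The matrix [u|v|w] has determinant 0.
A zero determinant means the columns are linearly dependent.

linearly dependent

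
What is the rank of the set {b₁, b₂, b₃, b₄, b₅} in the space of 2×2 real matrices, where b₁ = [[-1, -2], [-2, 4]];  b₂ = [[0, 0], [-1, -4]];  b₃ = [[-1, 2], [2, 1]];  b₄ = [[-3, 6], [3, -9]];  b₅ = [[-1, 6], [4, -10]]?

3

Pass to coordinate vectors with respect to the basis {E₁₁, E₁₂, E₂₁, E₂₂}.
Form the matrix with b₁, b₂, b₃, b₄, b₅ as columns and reduce.
There are 3 pivot columns, so rank = 3.
(With 5 elements in a 4-dimensional space the rank is at most 4.)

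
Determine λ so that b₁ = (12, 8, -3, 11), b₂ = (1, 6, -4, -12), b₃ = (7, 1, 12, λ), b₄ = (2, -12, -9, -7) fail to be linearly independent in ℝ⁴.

Dependence holds iff the 4×4 matrix [b₁ b₂ b₃ b₄] is singular.
Cofactor expansion gives det = 1144*λ - 46904.
Setting this to zero gives λ = 41.

λ = 41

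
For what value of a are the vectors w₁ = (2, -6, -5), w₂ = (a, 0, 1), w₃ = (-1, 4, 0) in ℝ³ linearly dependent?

The set is linearly dependent precisely when det[w₁; w₂; w₃] = 0.
The determinant works out to -20*a - 2.
This vanishes exactly when a = -1/10.

a = -1/10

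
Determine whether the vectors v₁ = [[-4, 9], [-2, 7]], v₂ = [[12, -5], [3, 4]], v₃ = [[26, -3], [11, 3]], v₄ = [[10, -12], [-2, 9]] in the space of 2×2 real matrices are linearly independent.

Take coordinates with respect to the standard basis {E₁₁, E₁₂, E₂₁, E₂₂}.
Form the 4×4 matrix with these as columns; its determinant is 0.
A zero determinant means the columns are linearly dependent.
Indeed 3v₂ - v₃ - v₄ = 0.

linearly dependent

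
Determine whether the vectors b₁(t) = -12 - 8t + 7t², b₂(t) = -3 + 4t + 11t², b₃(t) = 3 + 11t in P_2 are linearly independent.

linearly independent

Write each element as a coordinate vector in ℝ³ using {1, t, t²}.
Form the 3×3 matrix with these as columns; its determinant is 873.
A nonzero determinant means the columns are linearly independent.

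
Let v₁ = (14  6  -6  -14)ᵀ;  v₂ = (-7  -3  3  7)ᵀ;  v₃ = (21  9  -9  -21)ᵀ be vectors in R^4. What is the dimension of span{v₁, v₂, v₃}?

dim = 1

Form the matrix with v₁, v₂, v₃ as columns and reduce.
The echelon form has 1 nonzero row, so the rank is 1.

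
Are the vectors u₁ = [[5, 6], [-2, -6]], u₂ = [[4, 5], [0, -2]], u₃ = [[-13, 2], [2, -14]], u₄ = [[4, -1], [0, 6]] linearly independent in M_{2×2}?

Write each element as a coordinate vector in ℝ⁴ using {E₁₁, E₁₂, E₂₁, E₂₂}.
Row-reduce the matrix whose columns are u₁, u₂, u₃, u₄.
The reduction yields 3 nonzero rows, so the rank is 3.
Since rank 3 < 4, the set is linearly dependent.
Indeed u₁ - u₂ + u₃ + 3u₄ = 0.

linearly dependent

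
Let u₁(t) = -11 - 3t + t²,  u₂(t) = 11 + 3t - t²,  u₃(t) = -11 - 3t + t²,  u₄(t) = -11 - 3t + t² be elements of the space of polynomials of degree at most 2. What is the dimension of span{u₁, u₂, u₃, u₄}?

Represent each element by its coordinate vector in ℝ³.
Put the 3×4 matrix [u₁|u₂|u₃|u₄] into echelon form.
Exactly 1 pivot survives; hence the rank is 1.
(With 4 elements in a 3-dimensional space the rank is at most 3.)

1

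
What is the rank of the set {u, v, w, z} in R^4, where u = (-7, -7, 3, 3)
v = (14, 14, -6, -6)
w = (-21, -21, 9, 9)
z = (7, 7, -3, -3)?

Put the 4×4 matrix [u|v|w|z] into echelon form.
Reduction leaves 1 leading entry, giving rank 1.

rank 1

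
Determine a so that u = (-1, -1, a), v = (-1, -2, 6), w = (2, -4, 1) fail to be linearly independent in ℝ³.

The vectors are dependent exactly when the determinant of the matrix with rows u, v, w vanishes.
Cofactor expansion gives det = 8*a - 35.
Solving 8*a - 35 = 0 yields a = 35/8.

a = 35/8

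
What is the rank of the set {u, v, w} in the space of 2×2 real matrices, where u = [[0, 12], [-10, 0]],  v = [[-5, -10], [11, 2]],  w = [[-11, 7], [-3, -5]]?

Use coordinates relative to {E₁₁, E₁₂, E₂₁, E₂₂}.
Apply Gaussian elimination to the matrix whose rows are u, v, w.
Reduction leaves 3 leading entries, giving rank 3.

rank 3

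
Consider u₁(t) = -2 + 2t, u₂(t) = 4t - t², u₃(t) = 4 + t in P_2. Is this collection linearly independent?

linearly independent

Write each element as a coordinate vector in ℝ³ using {1, t, t²}.
Row-reduce the matrix whose columns are u₁, u₂, u₃.
The reduction yields 3 nonzero rows, so the rank is 3.
Since rank = 3 (the number of vectors), the set is linearly independent.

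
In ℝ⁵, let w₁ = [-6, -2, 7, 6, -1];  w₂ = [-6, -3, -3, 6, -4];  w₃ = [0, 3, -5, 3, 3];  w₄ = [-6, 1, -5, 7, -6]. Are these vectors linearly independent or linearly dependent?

linearly independent

Place the vectors as rows of a 4×5 matrix and reduce to echelon form.
The reduction yields 4 nonzero rows, so the rank is 4.
Since rank = 4 (the number of vectors), the set is linearly independent.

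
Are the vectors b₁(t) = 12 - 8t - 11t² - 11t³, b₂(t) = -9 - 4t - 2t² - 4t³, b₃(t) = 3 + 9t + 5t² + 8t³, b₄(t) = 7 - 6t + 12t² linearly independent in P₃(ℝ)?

Write each element as a coordinate vector in ℝ⁴ using {1, t, …, t³}.
Form the 4×4 matrix with these as columns; its determinant is -3064.
A nonzero determinant means the columns are linearly independent.

linearly independent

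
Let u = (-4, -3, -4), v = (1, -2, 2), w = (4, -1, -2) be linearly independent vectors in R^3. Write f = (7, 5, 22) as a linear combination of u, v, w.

Write f = c₁u + … + c₃w and equate components.
The system has the unique solution (c₁, c₂, c₃) = (-3, 3, -2).

f = -3u + 3v - 2w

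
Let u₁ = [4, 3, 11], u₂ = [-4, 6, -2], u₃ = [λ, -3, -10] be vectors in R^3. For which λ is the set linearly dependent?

λ = -7/2

Place the vectors as rows of a 3×3 matrix; dependence ⇔ determinant zero.
Expanding, det = -72*λ - 252.
This vanishes exactly when λ = -7/2.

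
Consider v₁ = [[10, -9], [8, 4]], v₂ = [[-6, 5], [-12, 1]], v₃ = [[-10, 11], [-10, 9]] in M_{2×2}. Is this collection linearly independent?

linearly independent

Write each element as a coordinate vector in ℝ⁴ using {E₁₁, E₁₂, E₂₁, E₂₂}.
Place the vectors as rows of a 3×4 matrix and reduce to echelon form.
The reduction yields 3 nonzero rows, so the rank is 3.
Since rank = 3 (the number of vectors), the set is linearly independent.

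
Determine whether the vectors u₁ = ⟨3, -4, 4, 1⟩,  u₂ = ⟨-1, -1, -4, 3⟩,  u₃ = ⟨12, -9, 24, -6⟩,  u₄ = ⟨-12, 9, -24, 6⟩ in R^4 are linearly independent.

Form the 4×4 matrix with these as columns; its determinant is 0.
A zero determinant means the columns are linearly dependent.
Indeed 3u₁ - 3u₂ - u₃ = 0.

linearly dependent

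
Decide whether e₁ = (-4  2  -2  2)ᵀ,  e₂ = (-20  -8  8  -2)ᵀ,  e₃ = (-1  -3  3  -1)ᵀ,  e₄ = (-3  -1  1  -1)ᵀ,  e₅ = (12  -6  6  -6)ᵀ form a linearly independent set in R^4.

linearly dependent

There are 5 vectors in a 4-dimensional space, so they cannot be linearly independent.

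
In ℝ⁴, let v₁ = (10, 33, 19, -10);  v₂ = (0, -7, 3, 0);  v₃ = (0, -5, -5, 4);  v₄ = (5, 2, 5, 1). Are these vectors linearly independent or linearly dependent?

The matrix [v₁|v₂|v₃|v₄] has determinant 0.
A zero determinant means the columns are linearly dependent.
Indeed v₁ + 2v₂ + 3v₃ - 2v₄ = 0.

linearly dependent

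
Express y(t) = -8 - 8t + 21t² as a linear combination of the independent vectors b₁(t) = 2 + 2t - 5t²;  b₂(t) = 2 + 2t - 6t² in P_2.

y = -3b₁ - b₂

Identify each element with its coordinate vector in ℝ³ via {1, t, t²}.
Since b₁, b₂ are independent, the coefficients expressing y are uniquely determined by a linear system.
The system has the unique solution (a₁, a₂) = (-3, -1).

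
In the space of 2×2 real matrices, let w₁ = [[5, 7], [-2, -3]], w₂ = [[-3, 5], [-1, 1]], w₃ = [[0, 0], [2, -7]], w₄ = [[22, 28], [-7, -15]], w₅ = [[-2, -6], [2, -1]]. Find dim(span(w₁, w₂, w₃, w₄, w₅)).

4

Pass to coordinate vectors with respect to the basis {E₁₁, E₁₂, E₂₁, E₂₂}.
Form the matrix with w₁, w₂, w₃, w₄, w₅ as columns and reduce.
The echelon form has 4 nonzero rows, so the rank is 4.
(With 5 elements in a 4-dimensional space the rank is at most 4.)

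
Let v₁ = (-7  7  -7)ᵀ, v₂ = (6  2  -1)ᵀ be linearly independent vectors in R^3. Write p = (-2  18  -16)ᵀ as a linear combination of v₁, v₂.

Solve the system with v₁, v₂ as columns and p as the right-hand side.
Back-substitution yields (c₁, c₂) = (2, 2).

p = 2v₁ + 2v₂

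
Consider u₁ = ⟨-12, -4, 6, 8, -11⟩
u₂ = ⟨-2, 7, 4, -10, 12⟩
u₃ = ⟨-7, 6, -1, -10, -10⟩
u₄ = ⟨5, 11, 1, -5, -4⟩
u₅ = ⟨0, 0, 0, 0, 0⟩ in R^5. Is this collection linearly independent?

linearly dependent

One of the vectors is the zero vector, so the set is linearly dependent.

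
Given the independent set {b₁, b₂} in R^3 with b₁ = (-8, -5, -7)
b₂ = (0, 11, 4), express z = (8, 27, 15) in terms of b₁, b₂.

z = -b₁ + 2b₂

Write z = a₁b₁ + a₂b₂ and equate components.
Row-reducing the augmented matrix gives the unique coefficients (a₁, a₂) = (-1, 2).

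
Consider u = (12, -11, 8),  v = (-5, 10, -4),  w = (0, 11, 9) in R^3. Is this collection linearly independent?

linearly independent

Form the 3×3 matrix with these as columns; its determinant is 673.
A nonzero determinant means the columns are linearly independent.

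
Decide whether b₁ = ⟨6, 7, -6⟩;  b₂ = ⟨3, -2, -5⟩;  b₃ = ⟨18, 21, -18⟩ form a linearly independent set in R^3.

Form the 3×3 matrix with these as columns; its determinant is 0.
A zero determinant means the columns are linearly dependent.
Indeed 3b₁ - b₃ = 0.

linearly dependent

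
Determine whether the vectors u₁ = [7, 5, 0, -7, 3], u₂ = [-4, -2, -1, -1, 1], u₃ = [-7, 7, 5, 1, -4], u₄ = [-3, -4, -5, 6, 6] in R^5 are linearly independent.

linearly independent

Place the vectors as rows of a 4×5 matrix and reduce to echelon form.
The reduction yields 4 nonzero rows, so the rank is 4.
Since rank = 4 (the number of vectors), the set is linearly independent.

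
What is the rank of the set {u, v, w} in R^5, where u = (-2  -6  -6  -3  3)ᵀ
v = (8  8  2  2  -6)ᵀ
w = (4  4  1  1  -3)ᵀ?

Row-reduce the 3×5 matrix with these as rows.
The echelon form has 2 nonzero rows, so the rank is 2.

2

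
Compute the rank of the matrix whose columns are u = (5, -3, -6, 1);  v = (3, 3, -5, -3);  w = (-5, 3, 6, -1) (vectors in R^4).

rank 2

Form the matrix with u, v, w as columns and reduce.
Reduction leaves 2 leading entries, giving rank 2.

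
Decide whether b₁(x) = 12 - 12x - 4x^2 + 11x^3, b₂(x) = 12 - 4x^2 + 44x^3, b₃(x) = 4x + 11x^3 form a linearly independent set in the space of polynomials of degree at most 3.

Take coordinates with respect to the standard basis {1, x, …, x^3}.
Row-reduce the matrix whose columns are b₁, b₂, b₃.
The reduction yields 2 nonzero rows, so the rank is 2.
Since rank 2 < 3, the set is linearly dependent.
Indeed b₁ - b₂ + 3b₃ = 0.

linearly dependent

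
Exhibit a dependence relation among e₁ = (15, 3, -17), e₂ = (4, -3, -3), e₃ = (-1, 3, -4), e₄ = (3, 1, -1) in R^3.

e₁ - 2e₂ - 2e₃ - 3e₄ = 0

Solve the homogeneous system with e₁, e₂, e₃, e₄ as columns by row-reducing the coefficient matrix.
One solution (up to scaling) is (1, -2, -2, -3).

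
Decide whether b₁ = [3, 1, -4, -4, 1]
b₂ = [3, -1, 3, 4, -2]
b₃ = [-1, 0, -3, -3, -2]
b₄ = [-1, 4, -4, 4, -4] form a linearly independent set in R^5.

Row-reduce the matrix whose columns are b₁, b₂, b₃, b₄.
The reduction yields 4 nonzero rows, so the rank is 4.
Since rank = 4 (the number of vectors), the set is linearly independent.

linearly independent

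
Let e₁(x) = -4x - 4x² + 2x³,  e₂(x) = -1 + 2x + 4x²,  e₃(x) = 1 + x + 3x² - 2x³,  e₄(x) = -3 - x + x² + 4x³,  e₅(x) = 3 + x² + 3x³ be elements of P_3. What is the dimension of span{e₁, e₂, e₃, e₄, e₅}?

Use coordinates relative to {1, x, …, x³}.
Apply Gaussian elimination to the matrix whose rows are e₁, e₂, e₃, e₄, e₅.
There are 4 pivot columns, so rank = 4.
(With 5 elements in a 4-dimensional space the rank is at most 4.)

4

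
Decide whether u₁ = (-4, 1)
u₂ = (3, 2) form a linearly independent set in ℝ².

linearly independent

Place the vectors as rows of a 2×2 matrix and reduce to echelon form.
The reduction yields 2 nonzero rows, so the rank is 2.
Since rank = 2 (the number of vectors), the set is linearly independent.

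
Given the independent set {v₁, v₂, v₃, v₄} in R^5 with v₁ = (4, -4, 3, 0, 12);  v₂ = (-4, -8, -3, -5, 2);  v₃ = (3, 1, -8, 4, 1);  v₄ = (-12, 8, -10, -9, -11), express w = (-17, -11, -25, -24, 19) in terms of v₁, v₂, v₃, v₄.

Write w = α₁v₁ + … + α₄v₄ and equate components.
The system has the unique solution (α₁, …, α₄) = (3, 2, 1, 2).

w = 3v₁ + 2v₂ + v₃ + 2v₄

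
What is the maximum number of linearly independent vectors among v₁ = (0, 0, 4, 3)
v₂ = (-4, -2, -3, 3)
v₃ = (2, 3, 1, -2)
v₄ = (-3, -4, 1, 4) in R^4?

Form the matrix with v₁, v₂, v₃, v₄ as columns and reduce.
The echelon form has 4 nonzero rows, so the rank is 4.

4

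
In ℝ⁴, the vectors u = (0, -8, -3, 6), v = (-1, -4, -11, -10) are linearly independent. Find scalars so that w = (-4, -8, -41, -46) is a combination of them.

Write w = α₁u + α₂v and equate components.
The system has the unique solution (α₁, α₂) = (-1, 4).

w = -u + 4v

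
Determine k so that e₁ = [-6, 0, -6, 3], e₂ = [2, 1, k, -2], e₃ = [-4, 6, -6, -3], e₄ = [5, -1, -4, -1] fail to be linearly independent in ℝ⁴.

k = 4

The vectors are dependent exactly when the determinant of the matrix with rows e₁, e₂, e₃, e₄ vanishes.
Expanding, det = 24*k - 96.
This vanishes exactly when k = 4.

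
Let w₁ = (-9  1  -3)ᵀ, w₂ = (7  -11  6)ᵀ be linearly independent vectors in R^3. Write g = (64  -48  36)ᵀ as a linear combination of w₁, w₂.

Solve the system with w₁, w₂ as columns and g as the right-hand side.
The system has the unique solution (a₁, a₂) = (-4, 4).

g = -4w₁ + 4w₂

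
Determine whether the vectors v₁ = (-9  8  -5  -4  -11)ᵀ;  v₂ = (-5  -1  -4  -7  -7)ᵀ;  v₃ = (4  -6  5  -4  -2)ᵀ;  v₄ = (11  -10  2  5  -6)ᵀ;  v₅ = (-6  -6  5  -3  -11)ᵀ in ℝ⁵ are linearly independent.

Place the vectors as rows of a 5×5 matrix and reduce to echelon form.
The reduction yields 5 nonzero rows, so the rank is 5.
Since rank = 5 (the number of vectors), the set is linearly independent.

linearly independent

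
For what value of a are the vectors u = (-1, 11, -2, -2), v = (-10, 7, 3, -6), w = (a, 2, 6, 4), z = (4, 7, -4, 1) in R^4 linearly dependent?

The vectors are dependent exactly when the determinant of the matrix with rows u, v, w, z vanishes.
The determinant works out to 224 - 35*a.
This vanishes exactly when a = 32/5.

a = 32/5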